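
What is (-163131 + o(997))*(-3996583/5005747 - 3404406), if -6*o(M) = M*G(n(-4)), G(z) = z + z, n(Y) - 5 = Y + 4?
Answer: 8424991688691862970/15017241 ≈ 5.6102e+11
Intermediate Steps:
n(Y) = 9 + Y (n(Y) = 5 + (Y + 4) = 5 + (4 + Y) = 9 + Y)
G(z) = 2*z
o(M) = -5*M/3 (o(M) = -M*2*(9 - 4)/6 = -M*2*5/6 = -M*10/6 = -5*M/3)
(-163131 + o(997))*(-3996583/5005747 - 3404406) = (-163131 - 5/3*997)*(-3996583/5005747 - 3404406) = (-163131 - 4985/3)*(-3996583*1/5005747 - 3404406) = -494378*(-3996583/5005747 - 3404406)/3 = -494378/3*(-17041599117865/5005747) = 8424991688691862970/15017241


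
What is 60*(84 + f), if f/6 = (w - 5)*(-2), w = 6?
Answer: 4320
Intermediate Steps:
f = -12 (f = 6*((6 - 5)*(-2)) = 6*(1*(-2)) = 6*(-2) = -12)
60*(84 + f) = 60*(84 - 12) = 60*72 = 4320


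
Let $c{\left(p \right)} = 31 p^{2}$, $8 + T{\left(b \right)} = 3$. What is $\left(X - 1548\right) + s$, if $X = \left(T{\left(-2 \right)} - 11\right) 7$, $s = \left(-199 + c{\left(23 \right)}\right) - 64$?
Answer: $14476$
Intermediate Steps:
$T{\left(b \right)} = -5$ ($T{\left(b \right)} = -8 + 3 = -5$)
$s = 16136$ ($s = \left(-199 + 31 \cdot 23^{2}\right) - 64 = \left(-199 + 31 \cdot 529\right) - 64 = \left(-199 + 16399\right) - 64 = 16200 - 64 = 16136$)
$X = -112$ ($X = \left(-5 - 11\right) 7 = \left(-16\right) 7 = -112$)
$\left(X - 1548\right) + s = \left(-112 - 1548\right) + 16136 = -1660 + 16136 = 14476$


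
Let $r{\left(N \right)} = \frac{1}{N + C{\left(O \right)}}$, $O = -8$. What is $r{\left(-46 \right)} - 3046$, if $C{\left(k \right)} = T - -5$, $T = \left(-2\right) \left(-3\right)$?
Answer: $- \frac{106611}{35} \approx -3046.0$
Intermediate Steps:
$T = 6$
$C{\left(k \right)} = 11$ ($C{\left(k \right)} = 6 - -5 = 6 + 5 = 11$)
$r{\left(N \right)} = \frac{1}{11 + N}$ ($r{\left(N \right)} = \frac{1}{N + 11} = \frac{1}{11 + N}$)
$r{\left(-46 \right)} - 3046 = \frac{1}{11 - 46} - 3046 = \frac{1}{-35} - 3046 = - \frac{1}{35} - 3046 = - \frac{106611}{35}$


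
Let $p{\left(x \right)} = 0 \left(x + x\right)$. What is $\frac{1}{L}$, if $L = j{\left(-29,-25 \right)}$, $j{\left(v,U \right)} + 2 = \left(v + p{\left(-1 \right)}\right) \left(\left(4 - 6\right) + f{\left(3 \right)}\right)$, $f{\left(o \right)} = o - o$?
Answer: $\frac{1}{56} \approx 0.017857$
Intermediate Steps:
$p{\left(x \right)} = 0$ ($p{\left(x \right)} = 0 \cdot 2 x = 0$)
$f{\left(o \right)} = 0$
$j{\left(v,U \right)} = -2 - 2 v$ ($j{\left(v,U \right)} = -2 + \left(v + 0\right) \left(\left(4 - 6\right) + 0\right) = -2 + v \left(\left(4 - 6\right) + 0\right) = -2 + v \left(-2 + 0\right) = -2 + v \left(-2\right) = -2 - 2 v$)
$L = 56$ ($L = -2 - -58 = -2 + 58 = 56$)
$\frac{1}{L} = \frac{1}{56}$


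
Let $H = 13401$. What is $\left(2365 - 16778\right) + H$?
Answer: $-1012$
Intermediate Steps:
$\left(2365 - 16778\right) + H = \left(2365 - 16778\right) + 13401 = -14413 + 13401 = -1012$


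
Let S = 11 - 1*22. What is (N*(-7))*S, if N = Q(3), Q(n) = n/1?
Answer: 231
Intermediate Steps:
Q(n) = n (Q(n) = n*1 = n)
N = 3
S = -11 (S = 11 - 22 = -11)
(N*(-7))*S = (3*(-7))*(-11) = -21*(-11) = 231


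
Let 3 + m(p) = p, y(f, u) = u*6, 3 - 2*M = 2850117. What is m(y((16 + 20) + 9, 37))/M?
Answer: -73/475019 ≈ -0.00015368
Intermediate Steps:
M = -1425057 (M = 3/2 - ½*2850117 = 3/2 - 2850117/2 = -1425057)
y(f, u) = 6*u
m(p) = -3 + p
m(y((16 + 20) + 9, 37))/M = (-3 + 6*37)/(-1425057) = (-3 + 222)*(-1/1425057) = 219*(-1/1425057) = -73/475019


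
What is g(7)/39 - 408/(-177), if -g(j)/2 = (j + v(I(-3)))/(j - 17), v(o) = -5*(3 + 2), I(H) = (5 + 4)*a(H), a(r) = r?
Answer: 8486/3835 ≈ 2.2128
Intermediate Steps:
I(H) = 9*H (I(H) = (5 + 4)*H = 9*H)
v(o) = -25 (v(o) = -5*5 = -25)
g(j) = -2*(-25 + j)/(-17 + j) (g(j) = -2*(j - 25)/(j - 17) = -2*(-25 + j)/(-17 + j))
g(7)/39 - 408/(-177) = (2*(25 - 1*7)/(-17 + 7))/39 - 408/(-177) = (2*(25 - 7)/(-10))*(1/39) - 408*(-1/177) = (2*(-1/10)*18)*(1/39) + 136/59 = -18/5*1/39 + 136/59 = -6/65 + 136/59 = 8486/3835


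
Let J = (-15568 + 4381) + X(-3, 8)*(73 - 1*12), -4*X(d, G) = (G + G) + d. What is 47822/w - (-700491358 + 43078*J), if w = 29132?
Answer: 8673653594028/7283 ≈ 1.1909e+9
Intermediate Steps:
X(d, G) = -G/2 - d/4 (X(d, G) = -((G + G) + d)/4 = -(2*G + d)/4 = -(d + 2*G)/4 = -G/2 - d/4)
J = -45541/4 (J = (-15568 + 4381) + (-1/2*8 - 1/4*(-3))*(73 - 1*12) = -11187 + (-4 + 3/4)*(73 - 12) = -11187 - 13/4*61 = -11187 - 793/4 = -45541/4 ≈ -11385.)
47822/w - (-700491358 + 43078*J) = 47822/29132 - 43078/(1/(-45541/4 - 16261)) = 47822*(1/29132) - 43078/(1/(-110585/4)) = 23911/14566 - 43078/(-4/110585) = 23911/14566 - 43078*(-110585/4) = 23911/14566 + 2381890315/2 = 8673653594028/7283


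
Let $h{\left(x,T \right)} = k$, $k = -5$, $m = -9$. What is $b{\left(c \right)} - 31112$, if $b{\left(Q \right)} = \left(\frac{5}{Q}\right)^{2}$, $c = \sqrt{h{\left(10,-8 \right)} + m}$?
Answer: $- \frac{435593}{14} \approx -31114.0$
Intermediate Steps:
$h{\left(x,T \right)} = -5$
$c = i \sqrt{14}$ ($c = \sqrt{-5 - 9} = \sqrt{-14} = i \sqrt{14} \approx 3.7417 i$)
$b{\left(Q \right)} = \frac{25}{Q^{2}}$
$b{\left(c \right)} - 31112 = \frac{25}{-14} - 31112 = 25 \left(- \frac{1}{14}\right) - 31112 = - \frac{25}{14} - 31112 = - \frac{435593}{14}$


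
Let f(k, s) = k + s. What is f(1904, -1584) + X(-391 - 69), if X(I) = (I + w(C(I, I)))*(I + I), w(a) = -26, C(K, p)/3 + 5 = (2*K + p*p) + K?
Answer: 447440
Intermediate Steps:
C(K, p) = -15 + 3*p**2 + 9*K (C(K, p) = -15 + 3*((2*K + p*p) + K) = -15 + 3*((2*K + p**2) + K) = -15 + 3*((p**2 + 2*K) + K) = -15 + 3*(p**2 + 3*K) = -15 + (3*p**2 + 9*K) = -15 + 3*p**2 + 9*K)
X(I) = 2*I*(-26 + I) (X(I) = (I - 26)*(I + I) = (-26 + I)*(2*I) = 2*I*(-26 + I))
f(1904, -1584) + X(-391 - 69) = (1904 - 1584) + 2*(-391 - 69)*(-26 + (-391 - 69)) = 320 + 2*(-460)*(-26 - 460) = 320 + 2*(-460)*(-486) = 320 + 447120 = 447440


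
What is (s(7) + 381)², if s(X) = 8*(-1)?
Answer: 139129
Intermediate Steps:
s(X) = -8
(s(7) + 381)² = (-8 + 381)² = 373² = 139129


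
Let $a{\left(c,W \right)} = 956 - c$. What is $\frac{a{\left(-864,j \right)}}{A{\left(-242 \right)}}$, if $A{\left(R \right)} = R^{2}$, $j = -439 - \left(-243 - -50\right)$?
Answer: $\frac{455}{14641} \approx 0.031077$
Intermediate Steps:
$j = -246$ ($j = -439 - \left(-243 + 50\right) = -439 - -193 = -439 + 193 = -246$)
$\frac{a{\left(-864,j \right)}}{A{\left(-242 \right)}} = \frac{956 - -864}{\left(-242\right)^{2}} = \frac{956 + 864}{58564} = 1820 \cdot \frac{1}{58564} = \frac{455}{14641}$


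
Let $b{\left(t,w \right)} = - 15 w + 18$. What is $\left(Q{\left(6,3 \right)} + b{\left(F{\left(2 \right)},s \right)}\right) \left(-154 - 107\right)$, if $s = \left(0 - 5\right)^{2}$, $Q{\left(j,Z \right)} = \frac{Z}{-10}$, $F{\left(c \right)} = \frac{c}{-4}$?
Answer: $\frac{932553}{10} \approx 93255.0$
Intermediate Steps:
$F{\left(c \right)} = - \frac{c}{4}$ ($F{\left(c \right)} = c \left(- \frac{1}{4}\right) = - \frac{c}{4}$)
$Q{\left(j,Z \right)} = - \frac{Z}{10}$ ($Q{\left(j,Z \right)} = Z \left(- \frac{1}{10}\right) = - \frac{Z}{10}$)
$s = 25$ ($s = \left(-5\right)^{2} = 25$)
$b{\left(t,w \right)} = 18 - 15 w$
$\left(Q{\left(6,3 \right)} + b{\left(F{\left(2 \right)},s \right)}\right) \left(-154 - 107\right) = \left(\left(- \frac{1}{10}\right) 3 + \left(18 - 375\right)\right) \left(-154 - 107\right) = \left(- \frac{3}{10} + \left(18 - 375\right)\right) \left(-261\right) = \left(- \frac{3}{10} - 357\right) \left(-261\right) = \left(- \frac{3573}{10}\right) \left(-261\right) = \frac{932553}{10}$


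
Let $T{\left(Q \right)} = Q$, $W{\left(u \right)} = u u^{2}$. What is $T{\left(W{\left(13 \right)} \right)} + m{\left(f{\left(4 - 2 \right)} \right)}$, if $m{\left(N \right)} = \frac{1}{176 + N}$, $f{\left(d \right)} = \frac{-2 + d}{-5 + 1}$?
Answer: $\frac{386673}{176} \approx 2197.0$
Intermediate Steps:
$W{\left(u \right)} = u^{3}$
$f{\left(d \right)} = \frac{1}{2} - \frac{d}{4}$ ($f{\left(d \right)} = \frac{-2 + d}{-4} = \left(-2 + d\right) \left(- \frac{1}{4}\right) = \frac{1}{2} - \frac{d}{4}$)
$T{\left(W{\left(13 \right)} \right)} + m{\left(f{\left(4 - 2 \right)} \right)} = 13^{3} + \frac{1}{176 + \left(\frac{1}{2} - \frac{4 - 2}{4}\right)} = 2197 + \frac{1}{176 + \left(\frac{1}{2} - \frac{1}{2}\right)} = 2197 + \frac{1}{176 + 0} = 2197 + \frac{1}{176} = \frac{386673}{176}$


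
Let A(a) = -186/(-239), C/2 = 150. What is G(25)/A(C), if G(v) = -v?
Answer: -5975/186 ≈ -32.124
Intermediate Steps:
C = 300 (C = 2*150 = 300)
A(a) = 186/239 (A(a) = -186*(-1/239) = 186/239)
G(25)/A(C) = (-1*25)/(186/239) = -25*239/186 = -5975/186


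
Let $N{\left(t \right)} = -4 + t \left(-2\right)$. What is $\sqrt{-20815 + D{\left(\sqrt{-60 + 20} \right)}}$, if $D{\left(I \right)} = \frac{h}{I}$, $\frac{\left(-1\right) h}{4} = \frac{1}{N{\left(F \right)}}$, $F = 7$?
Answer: $\frac{\sqrt{-18733500 - 10 i \sqrt{10}}}{30} \approx 0.00012177 - 144.27 i$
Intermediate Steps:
$N{\left(t \right)} = -4 - 2 t$
$h = \frac{2}{9}$ ($h = - \frac{4}{-4 - 14} = - \frac{4}{-18} = \left(-4\right) \left(- \frac{1}{18}\right) = \frac{2}{9} \approx 0.22222$)
$D{\left(I \right)} = \frac{2}{9 I}$
$\sqrt{-20815 + D{\left(\sqrt{-60 + 20} \right)}} = \sqrt{-20815 + \frac{2}{9 \sqrt{-60 + 20}}} = \sqrt{-20815 + \frac{2}{9 \sqrt{-40}}} = \sqrt{-20815 + \frac{2}{9 \cdot 2 i \sqrt{10}}} = \sqrt{-20815 + \frac{2 \left(- \frac{i \sqrt{10}}{20}\right)}{9}} = \sqrt{-20815 - \frac{i \sqrt{10}}{90}}$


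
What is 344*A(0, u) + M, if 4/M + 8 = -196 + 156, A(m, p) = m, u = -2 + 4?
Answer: -1/12 ≈ -0.083333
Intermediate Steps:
u = 2
M = -1/12 (M = 4/(-8 + (-196 + 156)) = 4/(-8 - 40) = 4/(-48) = 4*(-1/48) = -1/12 ≈ -0.083333)
344*A(0, u) + M = 344*0 - 1/12 = 0 - 1/12 = -1/12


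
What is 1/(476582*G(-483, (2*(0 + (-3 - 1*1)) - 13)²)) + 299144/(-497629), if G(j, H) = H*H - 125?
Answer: -27708683012162019/46093667995703768 ≈ -0.60114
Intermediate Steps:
G(j, H) = -125 + H² (G(j, H) = H² - 125 = -125 + H²)
1/(476582*G(-483, (2*(0 + (-3 - 1*1)) - 13)²)) + 299144/(-497629) = 1/(476582*(-125 + ((2*(0 + (-3 - 1*1)) - 13)²)²)) + 299144/(-497629) = 1/(476582*(-125 + ((2*(0 + (-3 - 1)) - 13)²)²)) + 299144*(-1/497629) = 1/(476582*(-125 + ((2*(0 - 4) - 13)²)²)) - 299144/497629 = 1/(476582*(-125 + ((2*(-4) - 13)²)²)) - 299144/497629 = 1/(476582*(-125 + ((-8 - 13)²)²)) - 299144/497629 = 1/(476582*(-125 + ((-21)²)²)) - 299144/497629 = 1/(476582*(-125 + 441²)) - 299144/497629 = 1/(476582*(-125 + 194481)) - 299144/497629 = (1/476582)/194356 - 299144/497629 = (1/476582)*(1/194356) - 299144/497629 = 1/92626571192 - 299144/497629 = -27708683012162019/46093667995703768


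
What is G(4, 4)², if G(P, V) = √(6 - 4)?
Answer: 2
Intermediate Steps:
G(P, V) = √2
G(4, 4)² = (√2)² = 2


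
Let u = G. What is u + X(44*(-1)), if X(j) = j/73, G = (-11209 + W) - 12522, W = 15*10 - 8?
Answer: -1722041/73 ≈ -23590.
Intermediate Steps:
W = 142 (W = 150 - 8 = 142)
G = -23589 (G = (-11209 + 142) - 12522 = -11067 - 12522 = -23589)
u = -23589
X(j) = j/73 (X(j) = j*(1/73) = j/73)
u + X(44*(-1)) = -23589 + (44*(-1))/73 = -23589 + (1/73)*(-44) = -23589 - 44/73 = -1722041/73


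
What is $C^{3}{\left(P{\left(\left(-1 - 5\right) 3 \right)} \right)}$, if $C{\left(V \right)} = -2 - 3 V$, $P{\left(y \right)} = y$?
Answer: $140608$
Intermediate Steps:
$C^{3}{\left(P{\left(\left(-1 - 5\right) 3 \right)} \right)} = \left(-2 - 3 \left(-1 - 5\right) 3\right)^{3} = \left(-2 - 3 \left(\left(-6\right) 3\right)\right)^{3} = \left(-2 - -54\right)^{3} = \left(-2 + 54\right)^{3} = 52^{3} = 140608$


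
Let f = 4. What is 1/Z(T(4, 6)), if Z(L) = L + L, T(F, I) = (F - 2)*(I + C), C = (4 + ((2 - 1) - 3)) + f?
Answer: 1/48 ≈ 0.020833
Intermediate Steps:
C = 6 (C = (4 + ((2 - 1) - 3)) + 4 = (4 + (1 - 3)) + 4 = (4 - 2) + 4 = 2 + 4 = 6)
T(F, I) = (-2 + F)*(6 + I) (T(F, I) = (F - 2)*(I + 6) = (-2 + F)*(6 + I))
Z(L) = 2*L
1/Z(T(4, 6)) = 1/(2*(-12 - 2*6 + 6*4 + 4*6)) = 1/(2*(-12 - 12 + 24 + 24)) = 1/(2*24) = 1/48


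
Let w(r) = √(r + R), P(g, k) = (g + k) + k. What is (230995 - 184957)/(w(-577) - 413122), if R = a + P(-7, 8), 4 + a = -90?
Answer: -3169885106/28444964591 - 7673*I*√662/28444964591 ≈ -0.11144 - 6.9405e-6*I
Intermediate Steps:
P(g, k) = g + 2*k
a = -94 (a = -4 - 90 = -94)
R = -85 (R = -94 + (-7 + 2*8) = -94 + (-7 + 16) = -94 + 9 = -85)
w(r) = √(-85 + r) (w(r) = √(r - 85) = √(-85 + r))
(230995 - 184957)/(w(-577) - 413122) = (230995 - 184957)/(√(-85 - 577) - 413122) = 46038/(√(-662) - 413122) = 46038/(I*√662 - 413122) = 46038/(-413122 + I*√662)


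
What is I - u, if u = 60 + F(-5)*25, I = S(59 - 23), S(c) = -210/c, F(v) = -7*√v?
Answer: -395/6 + 175*I*√5 ≈ -65.833 + 391.31*I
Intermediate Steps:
I = -35/6 (I = -210/(59 - 23) = -210/36 = -210*1/36 = -35/6 ≈ -5.8333)
u = 60 - 175*I*√5 (u = 60 - 7*I*√5*25 = 60 - 175*I*√5 ≈ 60.0 - 391.31*I)
I - u = -35/6 - (60 - 175*I*√5) = -35/6 + (-60 + 175*I*√5) = -395/6 + 175*I*√5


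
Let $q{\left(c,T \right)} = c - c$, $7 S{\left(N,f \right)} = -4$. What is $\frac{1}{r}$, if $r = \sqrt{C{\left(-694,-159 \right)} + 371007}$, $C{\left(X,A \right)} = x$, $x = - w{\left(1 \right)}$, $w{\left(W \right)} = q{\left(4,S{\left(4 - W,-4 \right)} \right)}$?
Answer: $\frac{\sqrt{41223}}{123669} \approx 0.0016418$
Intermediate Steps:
$S{\left(N,f \right)} = - \frac{4}{7}$ ($S{\left(N,f \right)} = \frac{1}{7} \left(-4\right) = - \frac{4}{7}$)
$q{\left(c,T \right)} = 0$
$w{\left(W \right)} = 0$
$x = 0$ ($x = \left(-1\right) 0 = 0$)
$C{\left(X,A \right)} = 0$
$r = 3 \sqrt{41223}$ ($r = \sqrt{0 + 371007} = \sqrt{371007} = 3 \sqrt{41223} \approx 609.1$)
$\frac{1}{r} = \frac{1}{3 \sqrt{41223}} = \frac{\sqrt{41223}}{123669}$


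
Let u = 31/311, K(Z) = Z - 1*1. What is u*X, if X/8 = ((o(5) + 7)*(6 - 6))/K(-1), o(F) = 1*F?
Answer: 0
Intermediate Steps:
o(F) = F
K(Z) = -1 + Z (K(Z) = Z - 1 = -1 + Z)
u = 31/311 (u = 31*(1/311) = 31/311 ≈ 0.099678)
X = 0 (X = 8*(((5 + 7)*(6 - 6))/(-1 - 1)) = 8*((12*0)/(-2)) = 8*(0*(-½)) = 8*0 = 0)
u*X = (31/311)*0 = 0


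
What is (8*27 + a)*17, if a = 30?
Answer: 4182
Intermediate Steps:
(8*27 + a)*17 = (8*27 + 30)*17 = (216 + 30)*17 = 246*17 = 4182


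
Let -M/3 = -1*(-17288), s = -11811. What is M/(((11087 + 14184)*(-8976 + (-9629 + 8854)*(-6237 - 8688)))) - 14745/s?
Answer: 478523784125989/383305881193791 ≈ 1.2484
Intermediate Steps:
M = -51864 (M = -(-3)*(-17288) = -3*17288 = -51864)
M/(((11087 + 14184)*(-8976 + (-9629 + 8854)*(-6237 - 8688)))) - 14745/s = -51864*1/((-8976 + (-9629 + 8854)*(-6237 - 8688))*(11087 + 14184)) - 14745/(-11811) = -51864*1/(25271*(-8976 - 775*(-14925))) - 14745*(-1/11811) = -51864*1/(25271*(-8976 + 11566875)) + 4915/3937 = -51864/(25271*11557899) + 4915/3937 = -51864/292079665629 + 4915/3937 = -51864*1/292079665629 + 4915/3937 = -17288/97359888543 + 4915/3937 = 478523784125989/383305881193791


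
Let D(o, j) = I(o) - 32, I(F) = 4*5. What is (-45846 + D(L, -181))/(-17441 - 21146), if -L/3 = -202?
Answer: 45858/38587 ≈ 1.1884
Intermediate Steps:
L = 606 (L = -3*(-202) = 606)
I(F) = 20
D(o, j) = -12 (D(o, j) = 20 - 32 = -12)
(-45846 + D(L, -181))/(-17441 - 21146) = (-45846 - 12)/(-17441 - 21146) = -45858/(-38587) = -45858*(-1/38587) = 45858/38587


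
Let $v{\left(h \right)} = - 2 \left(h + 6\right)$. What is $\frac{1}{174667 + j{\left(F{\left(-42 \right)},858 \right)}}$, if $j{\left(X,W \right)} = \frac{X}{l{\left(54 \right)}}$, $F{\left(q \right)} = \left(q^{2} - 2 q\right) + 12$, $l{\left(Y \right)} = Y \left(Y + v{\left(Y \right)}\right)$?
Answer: $\frac{297}{51875944} \approx 5.7252 \cdot 10^{-6}$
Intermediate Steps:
$v{\left(h \right)} = -12 - 2 h$ ($v{\left(h \right)} = - 2 \left(6 + h\right) = -12 - 2 h$)
$l{\left(Y \right)} = Y \left(-12 - Y\right)$ ($l{\left(Y \right)} = Y \left(Y - \left(12 + 2 Y\right)\right) = Y \left(-12 - Y\right)$)
$F{\left(q \right)} = 12 + q^{2} - 2 q$
$j{\left(X,W \right)} = - \frac{X}{3564}$ ($j{\left(X,W \right)} = \frac{X}{54 \left(-12 - 54\right)} = \frac{X}{54 \left(-66\right)} = \frac{X}{-3564} = X \left(- \frac{1}{3564}\right) = - \frac{X}{3564}$)
$\frac{1}{174667 + j{\left(F{\left(-42 \right)},858 \right)}} = \frac{1}{174667 - \frac{12 + \left(-42\right)^{2} - -84}{3564}} = \frac{1}{174667 - \frac{12 + 1764 + 84}{3564}} = \frac{1}{174667 - \frac{155}{297}} = \frac{1}{\frac{51875944}{297}} = \frac{297}{51875944}$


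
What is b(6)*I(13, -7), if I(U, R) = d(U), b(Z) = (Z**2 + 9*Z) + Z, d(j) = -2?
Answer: -192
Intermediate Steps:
b(Z) = Z**2 + 10*Z
I(U, R) = -2
b(6)*I(13, -7) = (6*(10 + 6))*(-2) = (6*16)*(-2) = 96*(-2) = -192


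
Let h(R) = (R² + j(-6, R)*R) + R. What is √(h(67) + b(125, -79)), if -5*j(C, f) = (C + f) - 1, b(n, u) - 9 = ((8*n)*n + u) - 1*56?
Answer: √128626 ≈ 358.64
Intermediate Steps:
b(n, u) = -47 + u + 8*n² (b(n, u) = 9 + (((8*n)*n + u) - 1*56) = 9 + ((8*n² + u) - 56) = 9 + ((u + 8*n²) - 56) = 9 + (-56 + u + 8*n²) = -47 + u + 8*n²)
j(C, f) = ⅕ - C/5 - f/5 (j(C, f) = -((C + f) - 1)/5 = -(-1 + C + f)/5 = ⅕ - C/5 - f/5)
h(R) = R + R² + R*(7/5 - R/5) (h(R) = (R² + (⅕ - ⅕*(-6) - R/5)*R) + R = (R² + (⅕ + 6/5 - R/5)*R) + R = (R² + (7/5 - R/5)*R) + R = (R² + R*(7/5 - R/5)) + R = R + R² + R*(7/5 - R/5))
√(h(67) + b(125, -79)) = √((⅘)*67*(3 + 67) + (-47 - 79 + 8*125²)) = √((⅘)*67*70 + (-47 - 79 + 8*15625)) = √(3752 + (-47 - 79 + 125000)) = √(3752 + 124874) = √128626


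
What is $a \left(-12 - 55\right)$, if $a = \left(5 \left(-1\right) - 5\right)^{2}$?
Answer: $-6700$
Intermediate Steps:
$a = 100$ ($a = \left(-5 - 5\right)^{2} = \left(-10\right)^{2} = 100$)
$a \left(-12 - 55\right) = 100 \left(-12 - 55\right) = 100 \left(-67\right) = -6700$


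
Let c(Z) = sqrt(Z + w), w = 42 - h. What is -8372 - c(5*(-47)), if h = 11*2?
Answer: -8372 - I*sqrt(215) ≈ -8372.0 - 14.663*I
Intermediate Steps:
h = 22
w = 20 (w = 42 - 1*22 = 42 - 22 = 20)
c(Z) = sqrt(20 + Z) (c(Z) = sqrt(Z + 20) = sqrt(20 + Z))
-8372 - c(5*(-47)) = -8372 - sqrt(20 + 5*(-47)) = -8372 - sqrt(20 - 235) = -8372 - sqrt(-215) = -8372 - I*sqrt(215)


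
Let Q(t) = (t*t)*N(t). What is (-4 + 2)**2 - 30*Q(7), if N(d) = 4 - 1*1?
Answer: -4406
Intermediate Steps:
N(d) = 3 (N(d) = 4 - 1 = 3)
Q(t) = 3*t**2 (Q(t) = (t*t)*3 = t**2*3 = 3*t**2)
(-4 + 2)**2 - 30*Q(7) = (-4 + 2)**2 - 90*7**2 = (-2)**2 - 90*49 = 4 - 30*147 = 4 - 4410 = -4406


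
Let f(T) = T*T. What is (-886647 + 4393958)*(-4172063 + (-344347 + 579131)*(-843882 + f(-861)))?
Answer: -84469565660267857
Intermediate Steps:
f(T) = T**2
(-886647 + 4393958)*(-4172063 + (-344347 + 579131)*(-843882 + f(-861))) = (-886647 + 4393958)*(-4172063 + (-344347 + 579131)*(-843882 + (-861)**2)) = 3507311*(-4172063 + 234784*(-843882 + 741321)) = 3507311*(-4172063 + 234784*(-102561)) = 3507311*(-4172063 - 24079681824) = 3507311*(-24083853887) = -84469565660267857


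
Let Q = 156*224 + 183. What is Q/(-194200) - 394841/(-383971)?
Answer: 63190372883/74567168200 ≈ 0.84743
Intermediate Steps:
Q = 35127 (Q = 34944 + 183 = 35127)
Q/(-194200) - 394841/(-383971) = 35127/(-194200) - 394841/(-383971) = 35127*(-1/194200) - 394841*(-1/383971) = -35127/194200 + 394841/383971 = 63190372883/74567168200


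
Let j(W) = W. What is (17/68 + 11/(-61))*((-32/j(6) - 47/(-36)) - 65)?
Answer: -42245/8784 ≈ -4.8093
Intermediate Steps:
(17/68 + 11/(-61))*((-32/j(6) - 47/(-36)) - 65) = (17/68 + 11/(-61))*((-32/6 - 47/(-36)) - 65) = (17*(1/68) + 11*(-1/61))*((-32*⅙ - 47*(-1/36)) - 65) = (¼ - 11/61)*((-16/3 + 47/36) - 65) = 17*(-145/36 - 65)/244 = (17/244)*(-2485/36) = -42245/8784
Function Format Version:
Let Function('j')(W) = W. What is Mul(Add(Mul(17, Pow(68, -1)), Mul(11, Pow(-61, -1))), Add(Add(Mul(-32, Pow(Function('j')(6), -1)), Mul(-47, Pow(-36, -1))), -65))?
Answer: Rational(-42245, 8784) ≈ -4.8093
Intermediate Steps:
Mul(Add(Mul(17, Pow(68, -1)), Mul(11, Pow(-61, -1))), Add(Add(Mul(-32, Pow(Function('j')(6), -1)), Mul(-47, Pow(-36, -1))), -65)) = Mul(Add(Mul(17, Pow(68, -1)), Mul(11, Pow(-61, -1))), Add(Add(Mul(-32, Pow(6, -1)), Mul(-47, Pow(-36, -1))), -65)) = Mul(Add(Mul(17, Rational(1, 68)), Mul(11, Rational(-1, 61))), Add(Add(Mul(-32, Rational(1, 6)), Mul(-47, Rational(-1, 36))), -65)) = Mul(Add(Rational(1, 4), Rational(-11, 61)), Add(Add(Rational(-16, 3), Rational(47, 36)), -65)) = Mul(Rational(17, 244), Add(Rational(-145, 36), -65)) = Mul(Rational(17, 244), Rational(-2485, 36)) = Rational(-42245, 8784)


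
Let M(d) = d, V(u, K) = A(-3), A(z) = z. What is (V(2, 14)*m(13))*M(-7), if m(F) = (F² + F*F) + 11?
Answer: 7329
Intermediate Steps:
V(u, K) = -3
m(F) = 11 + 2*F² (m(F) = (F² + F²) + 11 = 2*F² + 11 = 11 + 2*F²)
(V(2, 14)*m(13))*M(-7) = -3*(11 + 2*13²)*(-7) = -3*(11 + 2*169)*(-7) = -3*(11 + 338)*(-7) = -3*349*(-7) = -1047*(-7) = 7329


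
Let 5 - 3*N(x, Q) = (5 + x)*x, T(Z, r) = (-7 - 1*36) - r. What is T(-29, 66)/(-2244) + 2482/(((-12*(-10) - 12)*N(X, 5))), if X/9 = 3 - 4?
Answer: -453997/208692 ≈ -2.1754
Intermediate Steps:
X = -9 (X = 9*(3 - 4) = 9*(-1) = -9)
T(Z, r) = -43 - r (T(Z, r) = (-7 - 36) - r = -43 - r)
N(x, Q) = 5/3 - x*(5 + x)/3 (N(x, Q) = 5/3 - (5 + x)*x/3 = 5/3 - x*(5 + x)/3)
T(-29, 66)/(-2244) + 2482/(((-12*(-10) - 12)*N(X, 5))) = (-43 - 1*66)/(-2244) + 2482/(((-12*(-10) - 12)*(5/3 - 5/3*(-9) - ⅓*(-9)²))) = (-43 - 66)*(-1/2244) + 2482/(((120 - 12)*(5/3 + 15 - ⅓*81))) = -109*(-1/2244) + 2482/((108*(5/3 + 15 - 27))) = 109/2244 + 2482/((108*(-31/3))) = 109/2244 + 2482/(-1116) = 109/2244 + 2482*(-1/1116) = 109/2244 - 1241/558 = -453997/208692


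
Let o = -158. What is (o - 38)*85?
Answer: -16660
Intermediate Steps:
(o - 38)*85 = (-158 - 38)*85 = -196*85 = -16660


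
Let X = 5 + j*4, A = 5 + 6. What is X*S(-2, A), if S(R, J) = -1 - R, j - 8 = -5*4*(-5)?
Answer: 437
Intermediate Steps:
A = 11
j = 108 (j = 8 - 5*4*(-5) = 8 - 20*(-5) = 8 + 100 = 108)
X = 437 (X = 5 + 108*4 = 5 + 432 = 437)
X*S(-2, A) = 437*(-1 - 1*(-2)) = 437*(-1 + 2) = 437*1 = 437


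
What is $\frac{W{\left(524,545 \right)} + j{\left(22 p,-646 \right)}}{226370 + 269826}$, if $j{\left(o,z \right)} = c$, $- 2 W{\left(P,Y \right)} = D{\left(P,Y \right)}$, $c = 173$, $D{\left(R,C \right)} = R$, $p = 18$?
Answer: $- \frac{89}{496196} \approx -0.00017936$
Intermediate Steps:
$W{\left(P,Y \right)} = - \frac{P}{2}$
$j{\left(o,z \right)} = 173$
$\frac{W{\left(524,545 \right)} + j{\left(22 p,-646 \right)}}{226370 + 269826} = \frac{\left(- \frac{1}{2}\right) 524 + 173}{226370 + 269826} = \frac{-262 + 173}{496196} = \left(-89\right) \frac{1}{496196} = - \frac{89}{496196}$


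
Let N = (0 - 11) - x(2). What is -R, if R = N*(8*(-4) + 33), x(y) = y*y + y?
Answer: 17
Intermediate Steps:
x(y) = y + y² (x(y) = y² + y = y + y²)
N = -17 (N = (0 - 11) - 2*(1 + 2) = -11 - 2*3 = -11 - 1*6 = -11 - 6 = -17)
R = -17 (R = -17*(8*(-4) + 33) = -17*(-32 + 33) = -17*1 = -17)
-R = -1*(-17) = 17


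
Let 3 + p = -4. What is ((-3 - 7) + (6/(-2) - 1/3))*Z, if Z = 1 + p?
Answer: 80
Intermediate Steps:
p = -7 (p = -3 - 4 = -7)
Z = -6 (Z = 1 - 7 = -6)
((-3 - 7) + (6/(-2) - 1/3))*Z = ((-3 - 7) + (6/(-2) - 1/3))*(-6) = (-10 + (6*(-½) - 1*⅓))*(-6) = (-10 + (-3 - ⅓))*(-6) = (-10 - 10/3)*(-6) = -40/3*(-6) = 80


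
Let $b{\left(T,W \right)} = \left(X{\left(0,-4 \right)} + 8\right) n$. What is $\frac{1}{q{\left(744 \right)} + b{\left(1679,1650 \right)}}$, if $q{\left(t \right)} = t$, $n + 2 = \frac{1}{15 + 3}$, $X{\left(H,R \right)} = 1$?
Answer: $\frac{2}{1453} \approx 0.0013765$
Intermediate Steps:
$n = - \frac{35}{18}$ ($n = -2 + \frac{1}{15 + 3} = -2 + \frac{1}{18} = - \frac{35}{18} \approx -1.9444$)
$b{\left(T,W \right)} = - \frac{35}{2}$ ($b{\left(T,W \right)} = \left(1 + 8\right) \left(- \frac{35}{18}\right) = 9 \left(- \frac{35}{18}\right) = - \frac{35}{2}$)
$\frac{1}{q{\left(744 \right)} + b{\left(1679,1650 \right)}} = \frac{1}{744 - \frac{35}{2}} = \frac{1}{\frac{1453}{2}} = \frac{2}{1453}$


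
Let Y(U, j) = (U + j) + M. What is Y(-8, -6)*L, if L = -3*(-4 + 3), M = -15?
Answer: -87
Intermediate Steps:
L = 3 (L = -3*(-1) = 3)
Y(U, j) = -15 + U + j (Y(U, j) = (U + j) - 15 = -15 + U + j)
Y(-8, -6)*L = (-15 - 8 - 6)*3 = -29*3 = -87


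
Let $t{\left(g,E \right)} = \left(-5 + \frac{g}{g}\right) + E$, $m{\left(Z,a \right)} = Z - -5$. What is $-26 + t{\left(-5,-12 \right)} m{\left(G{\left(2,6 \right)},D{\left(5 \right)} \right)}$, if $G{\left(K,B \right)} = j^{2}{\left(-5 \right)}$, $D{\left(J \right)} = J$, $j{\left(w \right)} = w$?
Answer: $-506$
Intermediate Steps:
$G{\left(K,B \right)} = 25$ ($G{\left(K,B \right)} = \left(-5\right)^{2} = 25$)
$m{\left(Z,a \right)} = 5 + Z$ ($m{\left(Z,a \right)} = Z + 5 = 5 + Z$)
$t{\left(g,E \right)} = -4 + E$ ($t{\left(g,E \right)} = \left(-5 + 1\right) + E = -4 + E$)
$-26 + t{\left(-5,-12 \right)} m{\left(G{\left(2,6 \right)},D{\left(5 \right)} \right)} = -26 + \left(-4 - 12\right) \left(5 + 25\right) = -26 - 480 = -506$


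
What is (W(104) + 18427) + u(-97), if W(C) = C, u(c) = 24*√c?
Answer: 18531 + 24*I*√97 ≈ 18531.0 + 236.37*I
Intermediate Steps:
(W(104) + 18427) + u(-97) = (104 + 18427) + 24*√(-97) = 18531 + 24*(I*√97) = 18531 + 24*I*√97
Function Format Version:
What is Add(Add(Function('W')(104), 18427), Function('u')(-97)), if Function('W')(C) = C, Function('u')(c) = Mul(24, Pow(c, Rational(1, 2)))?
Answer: Add(18531, Mul(24, I, Pow(97, Rational(1, 2)))) ≈ Add(18531., Mul(236.37, I))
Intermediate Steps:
Add(Add(Function('W')(104), 18427), Function('u')(-97)) = Add(Add(104, 18427), Mul(24, Pow(-97, Rational(1, 2)))) = Add(18531, Mul(24, Mul(I, Pow(97, Rational(1, 2))))) = Add(18531, Mul(24, I, Pow(97, Rational(1, 2))))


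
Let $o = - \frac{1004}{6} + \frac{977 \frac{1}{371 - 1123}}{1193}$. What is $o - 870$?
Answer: $- \frac{2791890163}{2691408} \approx -1037.3$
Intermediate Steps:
$o = - \frac{450365203}{2691408}$ ($o = \left(-1004\right) \frac{1}{6} + \frac{977}{-752} \cdot \frac{1}{1193} = - \frac{502}{3} + 977 \left(- \frac{1}{752}\right) \frac{1}{1193} = - \frac{502}{3} - \frac{977}{897136} = - \frac{450365203}{2691408} \approx -167.33$)
$o - 870 = - \frac{450365203}{2691408} - 870 = - \frac{2791890163}{2691408}$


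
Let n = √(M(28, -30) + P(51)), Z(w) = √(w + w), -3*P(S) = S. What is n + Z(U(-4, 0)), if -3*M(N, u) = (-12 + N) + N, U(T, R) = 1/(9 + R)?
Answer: √2/3 + I*√285/3 ≈ 0.4714 + 5.6273*I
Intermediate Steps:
P(S) = -S/3
Z(w) = √2*√w (Z(w) = √(2*w) = √2*√w)
M(N, u) = 4 - 2*N/3 (M(N, u) = -((-12 + N) + N)/3 = -(-12 + 2*N)/3 = 4 - 2*N/3)
n = I*√285/3 (n = √((4 - ⅔*28) - ⅓*51) = √((4 - 56/3) - 17) = √(-44/3 - 17) = √(-95/3) = I*√285/3 ≈ 5.6273*I)
n + Z(U(-4, 0)) = I*√285/3 + √2*√(1/(9 + 0)) = I*√285/3 + √2*√(1/9) = I*√285/3 + √2*√(⅑) = I*√285/3 + √2*(⅓) = I*√285/3 + √2/3 = √2/3 + I*√285/3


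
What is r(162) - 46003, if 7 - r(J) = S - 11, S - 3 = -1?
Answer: -45987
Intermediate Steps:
S = 2 (S = 3 - 1 = 2)
r(J) = 16 (r(J) = 7 - (2 - 11) = 7 - 1*(-9) = 7 + 9 = 16)
r(162) - 46003 = 16 - 46003 = -45987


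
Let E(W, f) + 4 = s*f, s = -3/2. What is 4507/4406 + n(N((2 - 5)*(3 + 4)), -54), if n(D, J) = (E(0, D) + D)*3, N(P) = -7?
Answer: -1051/2203 ≈ -0.47708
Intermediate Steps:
s = -3/2 (s = -3*1/2 = -3/2 ≈ -1.5000)
E(W, f) = -4 - 3*f/2
n(D, J) = -12 - 3*D/2 (n(D, J) = ((-4 - 3*D/2) + D)*3 = (-4 - D/2)*3 = -12 - 3*D/2)
4507/4406 + n(N((2 - 5)*(3 + 4)), -54) = 4507/4406 + (-12 - 3/2*(-7)) = 4507*(1/4406) + (-12 + 21/2) = 4507/4406 - 3/2 = -1051/2203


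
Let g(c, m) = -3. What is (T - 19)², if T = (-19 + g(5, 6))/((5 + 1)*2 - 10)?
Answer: 900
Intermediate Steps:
T = -11 (T = (-19 - 3)/((5 + 1)*2 - 10) = -22/(6*2 - 10) = -22/(12 - 10) = -22/2 = -22*½ = -11)
(T - 19)² = (-11 - 19)² = (-30)² = 900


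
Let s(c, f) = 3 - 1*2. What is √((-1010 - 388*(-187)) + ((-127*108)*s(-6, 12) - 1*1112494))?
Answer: 2*I*√263666 ≈ 1027.0*I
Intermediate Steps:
s(c, f) = 1 (s(c, f) = 3 - 2 = 1)
√((-1010 - 388*(-187)) + ((-127*108)*s(-6, 12) - 1*1112494)) = √((-1010 - 388*(-187)) + (-127*108*1 - 1*1112494)) = √((-1010 + 72556) + (-13716*1 - 1112494)) = √(71546 + (-13716 - 1112494)) = √(71546 - 1126210) = √(-1054664) = 2*I*√263666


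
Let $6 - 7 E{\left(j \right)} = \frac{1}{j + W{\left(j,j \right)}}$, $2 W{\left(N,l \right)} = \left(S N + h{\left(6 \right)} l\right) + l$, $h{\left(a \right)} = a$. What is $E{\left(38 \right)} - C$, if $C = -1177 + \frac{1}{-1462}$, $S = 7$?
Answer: $\frac{1832237213}{1555568} \approx 1177.9$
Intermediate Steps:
$W{\left(N,l \right)} = \frac{7 N}{2} + \frac{7 l}{2}$ ($W{\left(N,l \right)} = \frac{\left(7 N + 6 l\right) + l}{2} = \frac{\left(6 l + 7 N\right) + l}{2} = \frac{7 N + 7 l}{2} = \frac{7 N}{2} + \frac{7 l}{2}$)
$C = - \frac{1720775}{1462}$ ($C = -1177 - \frac{1}{1462} = - \frac{1720775}{1462} \approx -1177.0$)
$E{\left(j \right)} = \frac{6}{7} - \frac{1}{56 j}$ ($E{\left(j \right)} = \frac{6}{7} - \frac{1}{7 \left(j + \left(\frac{7 j}{2} + \frac{7 j}{2}\right)\right)} = \frac{6}{7} - \frac{1}{7 \left(j + 7 j\right)} = \frac{6}{7} - \frac{1}{7 \cdot 8 j} = \frac{6}{7} - \frac{\frac{1}{8} \frac{1}{j}}{7} = \frac{6}{7} - \frac{1}{56 j}$)
$E{\left(38 \right)} - C = \frac{-1 + 48 \cdot 38}{56 \cdot 38} - - \frac{1720775}{1462} = \frac{1}{56} \cdot \frac{1}{38} \left(-1 + 1824\right) + \frac{1720775}{1462} = \frac{1}{56} \cdot \frac{1}{38} \cdot 1823 + \frac{1720775}{1462} = \frac{1823}{2128} + \frac{1720775}{1462} = \frac{1832237213}{1555568}$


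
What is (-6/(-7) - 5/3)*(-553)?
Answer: 1343/3 ≈ 447.67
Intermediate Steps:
(-6/(-7) - 5/3)*(-553) = (-6*(-⅐) - 5*⅓)*(-553) = (6/7 - 5/3)*(-553) = -17/21*(-553) = 1343/3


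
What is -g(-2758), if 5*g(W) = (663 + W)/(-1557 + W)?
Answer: -419/4315 ≈ -0.097103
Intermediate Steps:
g(W) = (663 + W)/(5*(-1557 + W)) (g(W) = ((663 + W)/(-1557 + W))/5 = (663 + W)/(5*(-1557 + W)))
-g(-2758) = -(663 - 2758)/(5*(-1557 - 2758)) = -(-2095)/(5*(-4315)) = -(-1)*(-2095)/(5*4315) = -1*419/4315 = -419/4315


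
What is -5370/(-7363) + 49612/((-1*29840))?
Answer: -51263089/54927980 ≈ -0.93328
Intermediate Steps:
-5370/(-7363) + 49612/((-1*29840)) = -5370*(-1/7363) + 49612/(-29840) = 5370/7363 + 49612*(-1/29840) = 5370/7363 - 12403/7460 = -51263089/54927980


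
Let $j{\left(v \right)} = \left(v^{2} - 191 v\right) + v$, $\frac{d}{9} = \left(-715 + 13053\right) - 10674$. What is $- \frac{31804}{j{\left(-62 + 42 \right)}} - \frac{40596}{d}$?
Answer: $- \frac{748611}{72800} \approx -10.283$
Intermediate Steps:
$d = 14976$ ($d = 9 \left(\left(-715 + 13053\right) - 10674\right) = 9 \left(12338 - 10674\right) = 9 \cdot 1664 = 14976$)
$j{\left(v \right)} = v^{2} - 190 v$
$- \frac{31804}{j{\left(-62 + 42 \right)}} - \frac{40596}{d} = - \frac{31804}{\left(-62 + 42\right) \left(-190 + \left(-62 + 42\right)\right)} - \frac{40596}{14976} = - \frac{31804}{\left(-20\right) \left(-190 - 20\right)} - \frac{3383}{1248} = - \frac{31804}{\left(-20\right) \left(-210\right)} - \frac{3383}{1248} = - \frac{31804}{4200} - \frac{3383}{1248} = \left(-31804\right) \frac{1}{4200} - \frac{3383}{1248} = - \frac{7951}{1050} - \frac{3383}{1248} = - \frac{748611}{72800}$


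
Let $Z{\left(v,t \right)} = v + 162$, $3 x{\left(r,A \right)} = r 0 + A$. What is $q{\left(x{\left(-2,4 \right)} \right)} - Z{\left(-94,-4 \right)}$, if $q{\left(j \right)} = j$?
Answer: $- \frac{200}{3} \approx -66.667$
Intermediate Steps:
$x{\left(r,A \right)} = \frac{A}{3}$ ($x{\left(r,A \right)} = \frac{r 0 + A}{3} = \frac{0 + A}{3} = \frac{A}{3}$)
$Z{\left(v,t \right)} = 162 + v$
$q{\left(x{\left(-2,4 \right)} \right)} - Z{\left(-94,-4 \right)} = \frac{1}{3} \cdot 4 - \left(162 - 94\right) = \frac{4}{3} - 68 = - \frac{200}{3}$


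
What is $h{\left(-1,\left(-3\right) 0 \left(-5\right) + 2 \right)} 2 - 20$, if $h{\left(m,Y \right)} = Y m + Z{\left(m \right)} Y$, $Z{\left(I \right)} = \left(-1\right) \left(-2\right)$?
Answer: $-16$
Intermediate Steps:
$Z{\left(I \right)} = 2$
$h{\left(m,Y \right)} = 2 Y + Y m$ ($h{\left(m,Y \right)} = Y m + 2 Y = 2 Y + Y m$)
$h{\left(-1,\left(-3\right) 0 \left(-5\right) + 2 \right)} 2 - 20 = \left(\left(-3\right) 0 \left(-5\right) + 2\right) \left(2 - 1\right) 2 - 20 = \left(0 \left(-5\right) + 2\right) 1 \cdot 2 - 20 = \left(0 + 2\right) 1 \cdot 2 - 20 = 2 \cdot 1 \cdot 2 - 20 = 2 \cdot 2 - 20 = 4 - 20 = -16$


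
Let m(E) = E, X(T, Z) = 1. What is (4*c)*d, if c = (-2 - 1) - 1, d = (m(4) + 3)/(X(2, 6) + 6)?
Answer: -16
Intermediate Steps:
d = 1 (d = (4 + 3)/(1 + 6) = 7/7 = 7*(1/7) = 1)
c = -4 (c = -3 - 1 = -4)
(4*c)*d = (4*(-4))*1 = -16*1 = -16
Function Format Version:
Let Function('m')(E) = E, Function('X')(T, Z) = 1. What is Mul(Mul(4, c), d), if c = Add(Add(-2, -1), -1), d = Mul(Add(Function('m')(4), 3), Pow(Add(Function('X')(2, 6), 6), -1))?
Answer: -16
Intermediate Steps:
d = 1 (d = Mul(Add(4, 3), Pow(Add(1, 6), -1)) = Mul(7, Pow(7, -1)) = Mul(7, Rational(1, 7)) = 1)
c = -4 (c = Add(-3, -1) = -4)
Mul(Mul(4, c), d) = Mul(Mul(4, -4), 1) = Mul(-16, 1) = -16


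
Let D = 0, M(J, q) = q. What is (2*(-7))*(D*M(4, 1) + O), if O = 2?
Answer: -28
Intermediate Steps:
(2*(-7))*(D*M(4, 1) + O) = (2*(-7))*(0*1 + 2) = -14*(0 + 2) = -14*2 = -28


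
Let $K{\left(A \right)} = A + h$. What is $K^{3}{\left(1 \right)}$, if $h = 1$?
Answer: $8$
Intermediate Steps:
$K{\left(A \right)} = 1 + A$ ($K{\left(A \right)} = A + 1 = 1 + A$)
$K^{3}{\left(1 \right)} = \left(1 + 1\right)^{3} = 2^{3} = 8$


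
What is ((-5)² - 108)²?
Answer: 6889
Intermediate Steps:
((-5)² - 108)² = (25 - 108)² = (-83)² = 6889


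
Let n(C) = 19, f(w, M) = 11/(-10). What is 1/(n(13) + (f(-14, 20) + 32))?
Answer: 10/499 ≈ 0.020040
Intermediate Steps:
f(w, M) = -11/10 (f(w, M) = 11*(-⅒) = -11/10)
1/(n(13) + (f(-14, 20) + 32)) = 1/(19 + (-11/10 + 32)) = 1/(19 + 309/10) = 1/(499/10) = 10/499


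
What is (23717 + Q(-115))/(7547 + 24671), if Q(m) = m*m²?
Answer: -8411/181 ≈ -46.470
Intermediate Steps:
Q(m) = m³
(23717 + Q(-115))/(7547 + 24671) = (23717 + (-115)³)/(7547 + 24671) = (23717 - 1520875)/32218 = -1497158*1/32218 = -8411/181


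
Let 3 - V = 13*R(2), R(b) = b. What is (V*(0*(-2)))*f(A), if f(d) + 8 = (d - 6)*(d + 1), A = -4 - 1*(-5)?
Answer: 0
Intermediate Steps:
A = 1 (A = -4 + 5 = 1)
f(d) = -8 + (1 + d)*(-6 + d) (f(d) = -8 + (d - 6)*(d + 1) = -8 + (-6 + d)*(1 + d) = -8 + (1 + d)*(-6 + d))
V = -23 (V = 3 - 13*2 = 3 - 1*26 = 3 - 26 = -23)
(V*(0*(-2)))*f(A) = (-0*(-2))*(-14 + 1² - 5*1) = (-23*0)*(-14 + 1 - 5) = 0*(-18) = 0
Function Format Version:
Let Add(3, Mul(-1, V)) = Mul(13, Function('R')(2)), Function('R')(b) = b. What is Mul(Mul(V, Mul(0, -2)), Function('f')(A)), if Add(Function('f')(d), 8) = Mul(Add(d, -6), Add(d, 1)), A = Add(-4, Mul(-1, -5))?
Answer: 0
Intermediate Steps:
A = 1 (A = Add(-4, 5) = 1)
Function('f')(d) = Add(-8, Mul(Add(1, d), Add(-6, d))) (Function('f')(d) = Add(-8, Mul(Add(d, -6), Add(d, 1))) = Add(-8, Mul(Add(-6, d), Add(1, d))) = Add(-8, Mul(Add(1, d), Add(-6, d))))
V = -23 (V = Add(3, Mul(-1, Mul(13, 2))) = Add(3, Mul(-1, 26)) = Add(3, -26) = -23)
Mul(Mul(V, Mul(0, -2)), Function('f')(A)) = Mul(Mul(-23, Mul(0, -2)), Add(-14, Pow(1, 2), Mul(-5, 1))) = Mul(Mul(-23, 0), Add(-14, 1, -5)) = Mul(0, -18) = 0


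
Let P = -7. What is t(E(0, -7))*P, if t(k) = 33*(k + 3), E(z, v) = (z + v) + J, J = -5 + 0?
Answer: 2079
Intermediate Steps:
J = -5
E(z, v) = -5 + v + z (E(z, v) = (z + v) - 5 = (v + z) - 5 = -5 + v + z)
t(k) = 99 + 33*k (t(k) = 33*(3 + k) = 99 + 33*k)
t(E(0, -7))*P = (99 + 33*(-5 - 7 + 0))*(-7) = (99 + 33*(-12))*(-7) = (99 - 396)*(-7) = -297*(-7) = 2079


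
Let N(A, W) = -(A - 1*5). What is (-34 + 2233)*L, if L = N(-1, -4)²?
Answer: 79164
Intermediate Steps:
N(A, W) = 5 - A (N(A, W) = -(A - 5) = -(-5 + A) = 5 - A)
L = 36 (L = (5 - 1*(-1))² = (5 + 1)² = 6² = 36)
(-34 + 2233)*L = (-34 + 2233)*36 = 2199*36 = 79164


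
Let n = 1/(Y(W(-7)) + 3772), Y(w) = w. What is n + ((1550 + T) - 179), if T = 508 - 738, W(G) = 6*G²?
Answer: 4639307/4066 ≈ 1141.0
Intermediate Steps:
T = -230
n = 1/4066 (n = 1/(6*(-7)² + 3772) = 1/(6*49 + 3772) = 1/(294 + 3772) = 1/4066 ≈ 0.00024594)
n + ((1550 + T) - 179) = 1/4066 + ((1550 - 230) - 179) = 1/4066 + (1320 - 179) = 1/4066 + 1141 = 4639307/4066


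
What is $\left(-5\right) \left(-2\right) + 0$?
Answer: $10$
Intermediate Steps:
$\left(-5\right) \left(-2\right) + 0 = 10 + 0 = 10$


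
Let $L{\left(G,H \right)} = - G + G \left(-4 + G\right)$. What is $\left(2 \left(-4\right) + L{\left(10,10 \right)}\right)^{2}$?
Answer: $1764$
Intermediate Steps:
$\left(2 \left(-4\right) + L{\left(10,10 \right)}\right)^{2} = \left(2 \left(-4\right) + 10 \left(-5 + 10\right)\right)^{2} = \left(-8 + 10 \cdot 5\right)^{2} = \left(-8 + 50\right)^{2} = 42^{2} = 1764$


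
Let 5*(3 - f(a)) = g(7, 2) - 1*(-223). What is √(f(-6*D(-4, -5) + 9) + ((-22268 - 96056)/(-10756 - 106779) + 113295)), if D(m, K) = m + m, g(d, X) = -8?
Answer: √1564572412073715/117535 ≈ 336.54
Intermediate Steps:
D(m, K) = 2*m
f(a) = -40 (f(a) = 3 - (-8 - 1*(-223))/5 = 3 - (-8 + 223)/5 = 3 - ⅕*215 = 3 - 43 = -40)
√(f(-6*D(-4, -5) + 9) + ((-22268 - 96056)/(-10756 - 106779) + 113295)) = √(-40 + ((-22268 - 96056)/(-10756 - 106779) + 113295)) = √(-40 + (-118324/(-117535) + 113295)) = √(-40 + (-118324*(-1/117535) + 113295)) = √(-40 + (118324/117535 + 113295)) = √(-40 + 13316246149/117535) = √(13311544749/117535) = √1564572412073715/117535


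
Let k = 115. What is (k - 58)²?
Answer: 3249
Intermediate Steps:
(k - 58)² = (115 - 58)² = 57² = 3249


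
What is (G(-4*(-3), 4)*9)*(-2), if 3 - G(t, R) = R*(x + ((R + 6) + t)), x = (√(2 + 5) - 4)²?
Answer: 3186 - 576*√7 ≈ 1662.0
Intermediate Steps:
x = (-4 + √7)² (x = (√7 - 4)² = (-4 + √7)² ≈ 1.8340)
G(t, R) = 3 - R*(6 + R + t + (4 - √7)²) (G(t, R) = 3 - R*((4 - √7)² + ((R + 6) + t)) = 3 - R*((4 - √7)² + ((6 + R) + t)) = 3 - R*((4 - √7)² + (6 + R + t)) = 3 - R*(6 + R + t + (4 - √7)²))
(G(-4*(-3), 4)*9)*(-2) = ((3 - 1*4² - 29*4 - 1*4*(-4*(-3)) + 8*4*√7)*9)*(-2) = ((3 - 1*16 - 116 - 1*4*12 + 32*√7)*9)*(-2) = ((3 - 16 - 116 - 48 + 32*√7)*9)*(-2) = ((-177 + 32*√7)*9)*(-2) = (-1593 + 288*√7)*(-2) = 3186 - 576*√7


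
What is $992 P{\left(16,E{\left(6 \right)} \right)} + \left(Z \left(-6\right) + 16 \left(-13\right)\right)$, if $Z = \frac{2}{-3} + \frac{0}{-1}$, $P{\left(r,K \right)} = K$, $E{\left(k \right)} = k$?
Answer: $5748$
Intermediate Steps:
$Z = - \frac{2}{3}$ ($Z = 2 \left(- \frac{1}{3}\right) + 0 \left(-1\right) = - \frac{2}{3} + 0 = - \frac{2}{3} \approx -0.66667$)
$992 P{\left(16,E{\left(6 \right)} \right)} + \left(Z \left(-6\right) + 16 \left(-13\right)\right) = 992 \cdot 6 + \left(\left(- \frac{2}{3}\right) \left(-6\right) + 16 \left(-13\right)\right) = 5952 + \left(4 - 208\right) = 5952 - 204 = 5748$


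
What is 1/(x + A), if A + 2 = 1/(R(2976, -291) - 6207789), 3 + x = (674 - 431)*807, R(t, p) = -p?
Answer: 6207498/1217265527807 ≈ 5.0995e-6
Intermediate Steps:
x = 196098 (x = -3 + (674 - 431)*807 = -3 + 243*807 = -3 + 196101 = 196098)
A = -12414997/6207498 (A = -2 + 1/(-1*(-291) - 6207789) = -2 + 1/(291 - 6207789) = -2 + 1/(-6207498) = -2 - 1/6207498 = -12414997/6207498 ≈ -2.0000)
1/(x + A) = 1/(196098 - 12414997/6207498) = 1/(1217265527807/6207498) = 6207498/1217265527807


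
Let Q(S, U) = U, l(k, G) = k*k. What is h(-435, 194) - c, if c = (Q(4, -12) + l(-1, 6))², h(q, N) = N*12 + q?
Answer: 1772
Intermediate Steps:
l(k, G) = k²
h(q, N) = q + 12*N (h(q, N) = 12*N + q = q + 12*N)
c = 121 (c = (-12 + (-1)²)² = (-12 + 1)² = (-11)² = 121)
h(-435, 194) - c = (-435 + 12*194) - 1*121 = (-435 + 2328) - 121 = 1893 - 121 = 1772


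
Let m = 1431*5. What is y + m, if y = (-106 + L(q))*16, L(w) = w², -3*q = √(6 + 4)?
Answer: 49291/9 ≈ 5476.8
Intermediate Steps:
q = -√10/3 (q = -√(6 + 4)/3 = -√10/3 ≈ -1.0541)
y = -15104/9 (y = (-106 + (-√10/3)²)*16 = (-106 + 10/9)*16 = -944/9*16 = -15104/9 ≈ -1678.2)
m = 7155
y + m = -15104/9 + 7155 = 49291/9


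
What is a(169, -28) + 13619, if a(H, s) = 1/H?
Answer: 2301612/169 ≈ 13619.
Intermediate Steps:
a(169, -28) + 13619 = 1/169 + 13619 = 2301612/169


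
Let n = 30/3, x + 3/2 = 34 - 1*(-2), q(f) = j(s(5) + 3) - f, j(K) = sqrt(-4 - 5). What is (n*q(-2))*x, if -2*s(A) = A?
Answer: 690 + 1035*I ≈ 690.0 + 1035.0*I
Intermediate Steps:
s(A) = -A/2
j(K) = 3*I (j(K) = sqrt(-9) = 3*I)
q(f) = -f + 3*I (q(f) = 3*I - f = -f + 3*I)
x = 69/2 (x = -3/2 + (34 - 1*(-2)) = -3/2 + (34 + 2) = -3/2 + 36 = 69/2 ≈ 34.500)
n = 10 (n = 30*(1/3) = 10)
(n*q(-2))*x = (10*(-1*(-2) + 3*I))*(69/2) = (10*(2 + 3*I))*(69/2) = (20 + 30*I)*(69/2) = 690 + 1035*I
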